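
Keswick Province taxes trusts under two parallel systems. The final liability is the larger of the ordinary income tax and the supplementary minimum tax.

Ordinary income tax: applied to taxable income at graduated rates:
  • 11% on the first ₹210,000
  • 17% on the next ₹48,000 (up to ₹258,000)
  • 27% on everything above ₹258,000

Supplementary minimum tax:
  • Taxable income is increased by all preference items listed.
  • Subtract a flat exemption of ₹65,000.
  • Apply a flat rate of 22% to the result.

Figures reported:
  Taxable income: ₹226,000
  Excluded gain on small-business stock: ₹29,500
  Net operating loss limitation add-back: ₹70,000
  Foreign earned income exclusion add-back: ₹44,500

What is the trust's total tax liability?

₹67,100

Ordinary income tax:
  ₹210,000 × 11% = ₹23,100
  ₹16,000 × 17% = ₹2,720
  → ₹25,820

Supplementary minimum tax:
  Adjusted income: ₹226,000 + ₹29,500 + ₹70,000 + ₹44,500 = ₹370,000
  Less exemption ₹65,000 → base ₹305,000
  ₹305,000 × 22% = ₹67,100

₹67,100 > ₹25,820, so the supplementary minimum tax is the binding amount.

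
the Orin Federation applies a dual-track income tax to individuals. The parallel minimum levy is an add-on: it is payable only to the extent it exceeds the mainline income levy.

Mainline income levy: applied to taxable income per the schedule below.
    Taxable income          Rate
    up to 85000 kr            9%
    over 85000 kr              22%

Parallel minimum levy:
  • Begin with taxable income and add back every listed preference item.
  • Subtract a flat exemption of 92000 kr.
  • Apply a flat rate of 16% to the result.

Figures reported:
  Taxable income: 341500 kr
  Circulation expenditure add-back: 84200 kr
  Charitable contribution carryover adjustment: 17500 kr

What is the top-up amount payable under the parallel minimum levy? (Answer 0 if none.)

Parallel minimum levy:
  Adjusted income: 341500 kr + 84200 kr + 17500 kr = 443200 kr
  Less exemption 92000 kr → base 351200 kr
  351200 kr × 16% = 56192 kr

Mainline income levy:
  85000 kr × 9% = 7650 kr
  256500 kr × 22% = 56430 kr
  → 64080 kr

56192 kr ≤ 64080 kr, so no add-on is due.

0 kr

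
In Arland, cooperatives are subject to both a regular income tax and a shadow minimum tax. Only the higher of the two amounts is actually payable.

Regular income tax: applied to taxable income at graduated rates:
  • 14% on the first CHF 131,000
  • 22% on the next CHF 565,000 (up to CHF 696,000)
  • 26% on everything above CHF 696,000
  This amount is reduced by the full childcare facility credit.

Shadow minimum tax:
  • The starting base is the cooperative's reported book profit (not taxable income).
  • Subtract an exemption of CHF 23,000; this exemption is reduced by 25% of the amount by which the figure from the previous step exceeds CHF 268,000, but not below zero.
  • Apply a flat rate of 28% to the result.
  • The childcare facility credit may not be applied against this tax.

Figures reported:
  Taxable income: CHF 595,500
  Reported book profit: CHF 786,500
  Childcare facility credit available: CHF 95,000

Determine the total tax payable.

CHF 220,220

Shadow minimum tax:
  Base (reported book profit): CHF 786,500
  Exemption: 25% × (CHF 786,500 − CHF 268,000) = CHF 129,625 ≥ CHF 23,000, so the exemption is fully phased out
  Base: CHF 786,500 − CHF 0 = CHF 786,500
  CHF 786,500 × 28% = CHF 220,220

Regular income tax:
  CHF 131,000 × 14% = CHF 18,340
  CHF 464,500 × 22% = CHF 102,190
  → CHF 120,530
  Less childcare facility credit CHF 95,000 → CHF 25,530

CHF 220,220 > CHF 25,530, so the shadow minimum tax is the binding amount.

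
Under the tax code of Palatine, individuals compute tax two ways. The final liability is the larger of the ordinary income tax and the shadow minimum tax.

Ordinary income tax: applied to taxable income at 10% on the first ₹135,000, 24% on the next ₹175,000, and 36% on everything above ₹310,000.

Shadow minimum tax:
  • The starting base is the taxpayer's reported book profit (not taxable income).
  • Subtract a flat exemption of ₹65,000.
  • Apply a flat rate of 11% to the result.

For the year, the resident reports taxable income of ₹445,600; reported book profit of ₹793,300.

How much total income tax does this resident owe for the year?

Ordinary income tax:
  ₹135,000 × 10% = ₹13,500
  ₹175,000 × 24% = ₹42,000
  ₹135,600 × 36% = ₹48,816
  → ₹104,316

Shadow minimum tax:
  Base (reported book profit): ₹793,300
  Less exemption ₹65,000 → base ₹728,300
  ₹728,300 × 11% = ₹80,113

₹104,316 > ₹80,113, so the ordinary income tax governs.

₹104,316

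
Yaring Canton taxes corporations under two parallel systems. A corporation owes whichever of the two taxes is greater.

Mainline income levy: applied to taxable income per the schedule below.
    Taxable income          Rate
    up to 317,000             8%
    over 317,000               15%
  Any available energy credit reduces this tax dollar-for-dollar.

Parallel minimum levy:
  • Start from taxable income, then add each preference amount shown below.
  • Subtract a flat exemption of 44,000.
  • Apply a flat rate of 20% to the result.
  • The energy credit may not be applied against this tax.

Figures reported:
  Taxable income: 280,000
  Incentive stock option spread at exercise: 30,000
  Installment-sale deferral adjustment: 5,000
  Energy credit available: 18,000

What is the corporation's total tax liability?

Parallel minimum levy:
  Adjusted income: 280,000 + 30,000 + 5,000 = 315,000
  Less exemption 44,000 → base 271,000
  271,000 × 20% = 54,200

Mainline income levy:
  280,000 × 8% = 22,400
  Less energy credit 18,000 → 4,400

54,200 > 4,400, so the parallel minimum levy is the binding amount.

54,200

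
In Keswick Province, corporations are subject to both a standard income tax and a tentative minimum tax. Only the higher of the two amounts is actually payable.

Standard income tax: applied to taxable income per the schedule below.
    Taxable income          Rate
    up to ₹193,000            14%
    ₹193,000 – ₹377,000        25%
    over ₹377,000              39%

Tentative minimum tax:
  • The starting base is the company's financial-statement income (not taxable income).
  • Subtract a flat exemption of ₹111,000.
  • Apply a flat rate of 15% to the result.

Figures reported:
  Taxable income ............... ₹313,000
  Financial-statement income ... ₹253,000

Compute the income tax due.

₹57,020

Tentative minimum tax:
  Base (financial-statement income): ₹253,000
  Less exemption ₹111,000 → base ₹142,000
  ₹142,000 × 15% = ₹21,300

Standard income tax:
  ₹193,000 × 14% = ₹27,020
  ₹120,000 × 25% = ₹30,000
  → ₹57,020

₹57,020 > ₹21,300, so the standard income tax governs.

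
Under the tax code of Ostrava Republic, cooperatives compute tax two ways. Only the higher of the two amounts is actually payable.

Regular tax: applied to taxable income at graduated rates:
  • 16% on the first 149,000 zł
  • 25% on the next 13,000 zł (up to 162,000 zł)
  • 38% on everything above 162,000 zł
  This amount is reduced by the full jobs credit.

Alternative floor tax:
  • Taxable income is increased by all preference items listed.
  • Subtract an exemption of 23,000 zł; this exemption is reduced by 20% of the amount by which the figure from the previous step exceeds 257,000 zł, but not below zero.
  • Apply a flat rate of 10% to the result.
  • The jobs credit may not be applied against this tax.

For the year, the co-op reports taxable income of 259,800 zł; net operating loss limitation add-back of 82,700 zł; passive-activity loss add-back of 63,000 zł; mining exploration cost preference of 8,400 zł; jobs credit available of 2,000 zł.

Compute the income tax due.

62,254 zł

Regular tax:
  149,000 zł × 16% = 23,840 zł
  13,000 zł × 25% = 3,250 zł
  97,800 zł × 38% = 37,164 zł
  → 64,254 zł
  Less jobs credit 2,000 zł → 62,254 zł

Alternative floor tax:
  Adjusted income: 259,800 zł + 82,700 zł + 63,000 zł + 8,400 zł = 413,900 zł
  Exemption: 20% × (413,900 zł − 257,000 zł) = 31,380 zł ≥ 23,000 zł, so the exemption is fully phased out
  Base: 413,900 zł − 0 zł = 413,900 zł
  413,900 zł × 10% = 41,390 zł

62,254 zł > 41,390 zł, so the regular tax governs.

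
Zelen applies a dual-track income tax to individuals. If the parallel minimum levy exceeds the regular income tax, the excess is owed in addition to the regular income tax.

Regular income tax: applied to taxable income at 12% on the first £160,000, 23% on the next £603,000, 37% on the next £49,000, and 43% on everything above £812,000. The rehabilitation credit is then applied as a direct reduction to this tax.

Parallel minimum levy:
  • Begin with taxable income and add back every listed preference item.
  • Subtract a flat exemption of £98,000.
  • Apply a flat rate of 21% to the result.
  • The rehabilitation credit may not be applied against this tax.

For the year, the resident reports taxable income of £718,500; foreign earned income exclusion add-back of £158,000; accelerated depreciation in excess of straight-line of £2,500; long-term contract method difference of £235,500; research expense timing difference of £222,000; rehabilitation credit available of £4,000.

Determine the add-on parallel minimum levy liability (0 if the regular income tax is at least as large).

£116,430

Regular income tax:
  £160,000 × 12% = £19,200
  £558,500 × 23% = £128,455
  → £147,655
  Less rehabilitation credit £4,000 → £143,655

Parallel minimum levy:
  Adjusted income: £718,500 + £158,000 + £2,500 + £235,500 + £222,000 = £1,336,500
  Less exemption £98,000 → base £1,238,500
  £1,238,500 × 21% = £260,085

Excess of parallel minimum levy over regular income tax: £260,085 − £143,655 = £116,430.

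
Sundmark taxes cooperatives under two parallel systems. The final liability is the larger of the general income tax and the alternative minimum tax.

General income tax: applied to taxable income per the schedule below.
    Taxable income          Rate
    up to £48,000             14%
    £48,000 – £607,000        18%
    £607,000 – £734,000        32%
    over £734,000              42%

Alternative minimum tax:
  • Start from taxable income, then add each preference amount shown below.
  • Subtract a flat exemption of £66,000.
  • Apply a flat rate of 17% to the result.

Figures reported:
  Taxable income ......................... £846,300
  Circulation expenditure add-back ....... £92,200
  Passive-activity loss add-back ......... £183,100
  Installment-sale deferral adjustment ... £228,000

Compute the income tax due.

Alternative minimum tax:
  Adjusted income: £846,300 + £92,200 + £183,100 + £228,000 = £1,349,600
  Less exemption £66,000 → base £1,283,600
  £1,283,600 × 17% = £218,212

General income tax:
  £48,000 × 14% = £6,720
  £559,000 × 18% = £100,620
  £127,000 × 32% = £40,640
  £112,300 × 42% = £47,166
  → £195,146

£218,212 > £195,146, so the alternative minimum tax is the binding amount.

£218,212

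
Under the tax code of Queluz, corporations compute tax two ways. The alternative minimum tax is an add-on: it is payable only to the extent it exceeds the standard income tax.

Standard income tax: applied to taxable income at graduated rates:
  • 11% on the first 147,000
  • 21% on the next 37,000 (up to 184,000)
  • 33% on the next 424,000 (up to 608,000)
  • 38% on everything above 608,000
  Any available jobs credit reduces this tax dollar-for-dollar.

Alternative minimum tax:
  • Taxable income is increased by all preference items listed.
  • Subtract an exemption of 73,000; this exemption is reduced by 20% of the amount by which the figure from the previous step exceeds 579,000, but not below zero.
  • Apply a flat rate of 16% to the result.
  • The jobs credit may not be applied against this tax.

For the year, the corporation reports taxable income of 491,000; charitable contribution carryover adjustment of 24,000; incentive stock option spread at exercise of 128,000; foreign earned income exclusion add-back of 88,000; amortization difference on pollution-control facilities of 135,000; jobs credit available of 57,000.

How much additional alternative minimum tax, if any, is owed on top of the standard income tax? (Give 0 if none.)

67,814

Standard income tax:
  147,000 × 11% = 16,170
  37,000 × 21% = 7,770
  307,000 × 33% = 101,310
  → 125,250
  Less jobs credit 57,000 → 68,250

Alternative minimum tax:
  Adjusted income: 491,000 + 24,000 + 128,000 + 88,000 + 135,000 = 866,000
  Exemption: 73,000 − 20% × (866,000 − 579,000) = 73,000 − 57,400 = 15,600
  Base: 866,000 − 15,600 = 850,400
  850,400 × 16% = 136,064

Excess of alternative minimum tax over standard income tax: 136,064 − 68,250 = 67,814.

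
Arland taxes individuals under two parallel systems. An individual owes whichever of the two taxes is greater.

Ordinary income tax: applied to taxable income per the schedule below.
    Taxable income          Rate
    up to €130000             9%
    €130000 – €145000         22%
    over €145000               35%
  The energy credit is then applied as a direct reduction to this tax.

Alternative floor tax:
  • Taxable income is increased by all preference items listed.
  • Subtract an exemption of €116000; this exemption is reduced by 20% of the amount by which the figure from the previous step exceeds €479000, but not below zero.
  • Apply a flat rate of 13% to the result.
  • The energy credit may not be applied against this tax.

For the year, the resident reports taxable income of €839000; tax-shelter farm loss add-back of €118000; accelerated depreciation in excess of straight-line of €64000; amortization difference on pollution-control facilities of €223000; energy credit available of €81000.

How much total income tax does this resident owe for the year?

€176900

Ordinary income tax:
  €130000 × 9% = €11700
  €15000 × 22% = €3300
  €694000 × 35% = €242900
  → €257900
  Less energy credit €81000 → €176900

Alternative floor tax:
  Adjusted income: €839000 + €118000 + €64000 + €223000 = €1244000
  Exemption: 20% × (€1244000 − €479000) = €153000 ≥ €116000, so the exemption is fully phased out
  Base: €1244000 − €0 = €1244000
  €1244000 × 13% = €161720

€176900 > €161720, so the ordinary income tax governs.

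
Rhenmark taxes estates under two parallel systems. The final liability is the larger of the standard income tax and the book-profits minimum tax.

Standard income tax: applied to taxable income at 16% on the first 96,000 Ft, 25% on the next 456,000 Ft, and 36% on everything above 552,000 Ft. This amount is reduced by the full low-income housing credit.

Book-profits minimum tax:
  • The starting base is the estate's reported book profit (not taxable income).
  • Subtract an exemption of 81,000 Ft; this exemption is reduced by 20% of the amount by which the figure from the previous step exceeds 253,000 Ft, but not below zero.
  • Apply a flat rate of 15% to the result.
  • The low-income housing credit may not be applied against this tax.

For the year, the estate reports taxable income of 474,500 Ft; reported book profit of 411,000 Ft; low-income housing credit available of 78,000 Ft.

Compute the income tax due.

Book-profits minimum tax:
  Base (reported book profit): 411,000 Ft
  Exemption: 81,000 Ft − 20% × (411,000 Ft − 253,000 Ft) = 81,000 Ft − 31,600 Ft = 49,400 Ft
  Base: 411,000 Ft − 49,400 Ft = 361,600 Ft
  361,600 Ft × 15% = 54,240 Ft

Standard income tax:
  96,000 Ft × 16% = 15,360 Ft
  378,500 Ft × 25% = 94,625 Ft
  → 109,985 Ft
  Less low-income housing credit 78,000 Ft → 31,985 Ft

54,240 Ft > 31,985 Ft, so the book-profits minimum tax is the binding amount.

54,240 Ft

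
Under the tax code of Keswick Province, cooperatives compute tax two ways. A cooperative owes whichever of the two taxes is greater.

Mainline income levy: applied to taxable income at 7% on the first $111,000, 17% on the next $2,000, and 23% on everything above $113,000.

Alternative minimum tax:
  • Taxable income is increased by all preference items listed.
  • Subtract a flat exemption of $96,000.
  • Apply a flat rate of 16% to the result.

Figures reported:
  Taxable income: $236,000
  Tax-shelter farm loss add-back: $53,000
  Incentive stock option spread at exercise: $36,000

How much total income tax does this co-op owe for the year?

Mainline income levy:
  $111,000 × 7% = $7,770
  $2,000 × 17% = $340
  $123,000 × 23% = $28,290
  → $36,400

Alternative minimum tax:
  Adjusted income: $236,000 + $53,000 + $36,000 = $325,000
  Less exemption $96,000 → base $229,000
  $229,000 × 16% = $36,640

$36,640 > $36,400, so the alternative minimum tax is the binding amount.

$36,640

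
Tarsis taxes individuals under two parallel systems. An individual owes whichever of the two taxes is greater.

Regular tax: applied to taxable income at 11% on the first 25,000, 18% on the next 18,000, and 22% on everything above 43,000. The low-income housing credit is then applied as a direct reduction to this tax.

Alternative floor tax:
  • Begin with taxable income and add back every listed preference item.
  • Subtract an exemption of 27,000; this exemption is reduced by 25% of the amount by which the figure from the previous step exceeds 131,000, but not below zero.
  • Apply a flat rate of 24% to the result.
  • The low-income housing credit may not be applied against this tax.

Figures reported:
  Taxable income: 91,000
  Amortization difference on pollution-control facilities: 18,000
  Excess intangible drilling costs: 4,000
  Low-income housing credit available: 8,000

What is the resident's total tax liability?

Regular tax:
  25,000 × 11% = 2,750
  18,000 × 18% = 3,240
  48,000 × 22% = 10,560
  → 16,550
  Less low-income housing credit 8,000 → 8,550

Alternative floor tax:
  Adjusted income: 91,000 + 18,000 + 4,000 = 113,000
  Exemption: 113,000 ≤ 131,000, so full 27,000 applies
  Base: 113,000 − 27,000 = 86,000
  86,000 × 24% = 20,640

20,640 > 8,550, so the alternative floor tax is the binding amount.

20,640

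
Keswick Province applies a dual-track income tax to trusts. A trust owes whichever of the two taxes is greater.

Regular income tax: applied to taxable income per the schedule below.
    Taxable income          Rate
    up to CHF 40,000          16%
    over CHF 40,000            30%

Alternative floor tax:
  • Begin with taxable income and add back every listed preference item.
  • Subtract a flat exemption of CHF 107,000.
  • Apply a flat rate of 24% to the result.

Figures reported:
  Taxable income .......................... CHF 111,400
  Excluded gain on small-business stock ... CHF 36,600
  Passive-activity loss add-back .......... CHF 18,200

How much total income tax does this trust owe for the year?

Regular income tax:
  CHF 40,000 × 16% = CHF 6,400
  CHF 71,400 × 30% = CHF 21,420
  → CHF 27,820

Alternative floor tax:
  Adjusted income: CHF 111,400 + CHF 36,600 + CHF 18,200 = CHF 166,200
  Less exemption CHF 107,000 → base CHF 59,200
  CHF 59,200 × 24% = CHF 14,208

CHF 27,820 > CHF 14,208, so the regular income tax governs.

CHF 27,820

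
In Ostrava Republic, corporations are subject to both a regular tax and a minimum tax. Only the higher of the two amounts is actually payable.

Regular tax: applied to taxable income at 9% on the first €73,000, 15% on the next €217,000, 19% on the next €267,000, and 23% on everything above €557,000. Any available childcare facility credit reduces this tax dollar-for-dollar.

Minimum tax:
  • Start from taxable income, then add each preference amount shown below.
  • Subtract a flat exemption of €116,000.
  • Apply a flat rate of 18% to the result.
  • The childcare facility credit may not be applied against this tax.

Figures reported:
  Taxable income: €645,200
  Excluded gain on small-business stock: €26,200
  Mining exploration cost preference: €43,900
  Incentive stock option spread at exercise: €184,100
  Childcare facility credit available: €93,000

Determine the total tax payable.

€141,012

Minimum tax:
  Adjusted income: €645,200 + €26,200 + €43,900 + €184,100 = €899,400
  Less exemption €116,000 → base €783,400
  €783,400 × 18% = €141,012

Regular tax:
  €73,000 × 9% = €6,570
  €217,000 × 15% = €32,550
  €267,000 × 19% = €50,730
  €88,200 × 23% = €20,286
  → €110,136
  Less childcare facility credit €93,000 → €17,136

€141,012 > €17,136, so the minimum tax is the binding amount.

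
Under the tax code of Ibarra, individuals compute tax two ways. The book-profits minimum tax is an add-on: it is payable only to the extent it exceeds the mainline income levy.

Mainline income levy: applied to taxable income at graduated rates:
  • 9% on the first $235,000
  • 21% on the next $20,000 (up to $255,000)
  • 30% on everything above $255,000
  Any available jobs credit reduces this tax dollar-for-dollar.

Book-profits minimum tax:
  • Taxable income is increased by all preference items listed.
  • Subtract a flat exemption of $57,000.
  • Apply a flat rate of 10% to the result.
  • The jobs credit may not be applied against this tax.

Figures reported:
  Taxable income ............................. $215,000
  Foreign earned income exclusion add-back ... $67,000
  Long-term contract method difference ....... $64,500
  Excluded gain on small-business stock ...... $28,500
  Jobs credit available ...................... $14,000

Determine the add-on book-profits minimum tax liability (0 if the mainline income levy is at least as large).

$26,450

Mainline income levy:
  $215,000 × 9% = $19,350
  Less jobs credit $14,000 → $5,350

Book-profits minimum tax:
  Adjusted income: $215,000 + $67,000 + $64,500 + $28,500 = $375,000
  Less exemption $57,000 → base $318,000
  $318,000 × 10% = $31,800

Excess of book-profits minimum tax over mainline income levy: $31,800 − $5,350 = $26,450.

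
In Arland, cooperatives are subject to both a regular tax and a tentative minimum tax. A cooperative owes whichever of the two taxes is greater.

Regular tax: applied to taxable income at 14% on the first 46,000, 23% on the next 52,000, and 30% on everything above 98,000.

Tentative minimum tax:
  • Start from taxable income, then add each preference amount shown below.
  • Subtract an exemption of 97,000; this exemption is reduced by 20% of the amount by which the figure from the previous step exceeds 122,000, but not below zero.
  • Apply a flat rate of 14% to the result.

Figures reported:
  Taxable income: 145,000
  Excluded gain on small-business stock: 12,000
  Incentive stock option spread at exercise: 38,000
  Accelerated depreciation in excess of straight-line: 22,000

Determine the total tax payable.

32,500

Tentative minimum tax:
  Adjusted income: 145,000 + 12,000 + 38,000 + 22,000 = 217,000
  Exemption: 97,000 − 20% × (217,000 − 122,000) = 97,000 − 19,000 = 78,000
  Base: 217,000 − 78,000 = 139,000
  139,000 × 14% = 19,460

Regular tax:
  46,000 × 14% = 6,440
  52,000 × 23% = 11,960
  47,000 × 30% = 14,100
  → 32,500

32,500 > 19,460, so the regular tax governs.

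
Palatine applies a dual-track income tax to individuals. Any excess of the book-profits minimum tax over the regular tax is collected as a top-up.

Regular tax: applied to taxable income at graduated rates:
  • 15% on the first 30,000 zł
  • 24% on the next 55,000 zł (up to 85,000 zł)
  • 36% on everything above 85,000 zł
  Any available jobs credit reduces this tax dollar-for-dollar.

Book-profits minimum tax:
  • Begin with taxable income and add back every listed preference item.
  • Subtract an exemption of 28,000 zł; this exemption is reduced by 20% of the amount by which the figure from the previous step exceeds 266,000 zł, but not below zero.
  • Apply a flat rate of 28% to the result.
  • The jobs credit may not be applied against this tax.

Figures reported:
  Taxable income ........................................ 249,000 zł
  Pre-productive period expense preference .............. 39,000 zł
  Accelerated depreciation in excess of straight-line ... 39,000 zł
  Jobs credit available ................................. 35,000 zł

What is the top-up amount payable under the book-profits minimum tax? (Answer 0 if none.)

Book-profits minimum tax:
  Adjusted income: 249,000 zł + 39,000 zł + 39,000 zł = 327,000 zł
  Exemption: 28,000 zł − 20% × (327,000 zł − 266,000 zł) = 28,000 zł − 12,200 zł = 15,800 zł
  Base: 327,000 zł − 15,800 zł = 311,200 zł
  311,200 zł × 28% = 87,136 zł

Regular tax:
  30,000 zł × 15% = 4,500 zł
  55,000 zł × 24% = 13,200 zł
  164,000 zł × 36% = 59,040 zł
  → 76,740 zł
  Less jobs credit 35,000 zł → 41,740 zł

Excess of book-profits minimum tax over regular tax: 87,136 zł − 41,740 zł = 45,396 zł.

45,396 zł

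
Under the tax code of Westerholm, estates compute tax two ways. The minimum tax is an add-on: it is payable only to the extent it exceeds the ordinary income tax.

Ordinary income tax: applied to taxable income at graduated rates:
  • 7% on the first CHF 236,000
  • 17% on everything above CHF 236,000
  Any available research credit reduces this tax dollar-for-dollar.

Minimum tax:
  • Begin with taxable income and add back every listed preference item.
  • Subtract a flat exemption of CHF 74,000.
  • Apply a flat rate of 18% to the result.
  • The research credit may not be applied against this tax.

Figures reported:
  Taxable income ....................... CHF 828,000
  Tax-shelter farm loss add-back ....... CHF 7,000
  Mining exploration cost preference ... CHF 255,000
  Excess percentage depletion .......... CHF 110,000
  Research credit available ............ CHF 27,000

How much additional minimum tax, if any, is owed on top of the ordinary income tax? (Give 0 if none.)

CHF 112,520

Minimum tax:
  Adjusted income: CHF 828,000 + CHF 7,000 + CHF 255,000 + CHF 110,000 = CHF 1,200,000
  Less exemption CHF 74,000 → base CHF 1,126,000
  CHF 1,126,000 × 18% = CHF 202,680

Ordinary income tax:
  CHF 236,000 × 7% = CHF 16,520
  CHF 592,000 × 17% = CHF 100,640
  → CHF 117,160
  Less research credit CHF 27,000 → CHF 90,160

Excess of minimum tax over ordinary income tax: CHF 202,680 − CHF 90,160 = CHF 112,520.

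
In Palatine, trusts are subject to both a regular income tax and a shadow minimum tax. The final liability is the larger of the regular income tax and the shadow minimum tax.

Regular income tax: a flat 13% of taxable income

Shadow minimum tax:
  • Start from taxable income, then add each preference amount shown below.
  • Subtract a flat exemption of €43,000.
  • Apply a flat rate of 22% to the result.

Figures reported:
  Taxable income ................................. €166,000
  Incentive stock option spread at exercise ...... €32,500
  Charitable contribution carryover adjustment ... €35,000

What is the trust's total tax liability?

Shadow minimum tax:
  Adjusted income: €166,000 + €32,500 + €35,000 = €233,500
  Less exemption €43,000 → base €190,500
  €190,500 × 22% = €41,910

Regular income tax:
  €166,000 × 13% = €21,580

€41,910 > €21,580, so the shadow minimum tax is the binding amount.

€41,910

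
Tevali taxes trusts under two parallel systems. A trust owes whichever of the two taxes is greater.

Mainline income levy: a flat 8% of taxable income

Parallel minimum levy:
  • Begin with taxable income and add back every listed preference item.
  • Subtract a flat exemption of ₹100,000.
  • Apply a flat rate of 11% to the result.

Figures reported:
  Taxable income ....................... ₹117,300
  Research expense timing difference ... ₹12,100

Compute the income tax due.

₹9,384

Parallel minimum levy:
  Adjusted income: ₹117,300 + ₹12,100 = ₹129,400
  Less exemption ₹100,000 → base ₹29,400
  ₹29,400 × 11% = ₹3,234

Mainline income levy:
  ₹117,300 × 8% = ₹9,384

₹9,384 > ₹3,234, so the mainline income levy governs.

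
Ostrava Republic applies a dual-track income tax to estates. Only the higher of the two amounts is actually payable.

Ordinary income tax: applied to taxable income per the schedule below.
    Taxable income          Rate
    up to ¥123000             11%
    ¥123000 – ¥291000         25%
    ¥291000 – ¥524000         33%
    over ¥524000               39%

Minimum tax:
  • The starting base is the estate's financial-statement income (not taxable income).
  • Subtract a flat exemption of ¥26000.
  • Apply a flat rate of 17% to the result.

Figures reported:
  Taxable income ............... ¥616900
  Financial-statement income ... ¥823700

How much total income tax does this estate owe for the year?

¥168651

Minimum tax:
  Base (financial-statement income): ¥823700
  Less exemption ¥26000 → base ¥797700
  ¥797700 × 17% = ¥135609

Ordinary income tax:
  ¥123000 × 11% = ¥13530
  ¥168000 × 25% = ¥42000
  ¥233000 × 33% = ¥76890
  ¥92900 × 39% = ¥36231
  → ¥168651

¥168651 > ¥135609, so the ordinary income tax governs.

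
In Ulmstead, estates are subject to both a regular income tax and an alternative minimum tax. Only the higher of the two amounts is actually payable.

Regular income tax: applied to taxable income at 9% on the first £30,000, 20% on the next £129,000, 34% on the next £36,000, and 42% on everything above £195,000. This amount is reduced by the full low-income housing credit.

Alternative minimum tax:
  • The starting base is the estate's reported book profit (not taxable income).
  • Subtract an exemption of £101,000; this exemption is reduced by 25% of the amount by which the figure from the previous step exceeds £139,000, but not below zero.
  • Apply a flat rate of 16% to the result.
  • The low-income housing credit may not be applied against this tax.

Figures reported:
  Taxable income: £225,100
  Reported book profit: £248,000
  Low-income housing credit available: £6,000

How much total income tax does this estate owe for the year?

£47,382

Regular income tax:
  £30,000 × 9% = £2,700
  £129,000 × 20% = £25,800
  £36,000 × 34% = £12,240
  £30,100 × 42% = £12,642
  → £53,382
  Less low-income housing credit £6,000 → £47,382

Alternative minimum tax:
  Base (reported book profit): £248,000
  Exemption: £101,000 − 25% × (£248,000 − £139,000) = £101,000 − £27,250 = £73,750
  Base: £248,000 − £73,750 = £174,250
  £174,250 × 16% = £27,880

£47,382 > £27,880, so the regular income tax governs.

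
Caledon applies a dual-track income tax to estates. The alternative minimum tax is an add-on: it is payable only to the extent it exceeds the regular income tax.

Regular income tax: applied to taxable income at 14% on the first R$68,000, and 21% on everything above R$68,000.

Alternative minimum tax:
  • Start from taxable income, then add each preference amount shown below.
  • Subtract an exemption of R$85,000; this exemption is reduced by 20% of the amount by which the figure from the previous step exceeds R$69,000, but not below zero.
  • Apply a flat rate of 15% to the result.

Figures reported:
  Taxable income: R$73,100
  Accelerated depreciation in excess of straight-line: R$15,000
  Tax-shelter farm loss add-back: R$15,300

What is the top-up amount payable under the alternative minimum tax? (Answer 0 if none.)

R$0

Alternative minimum tax:
  Adjusted income: R$73,100 + R$15,000 + R$15,300 = R$103,400
  Exemption: R$85,000 − 20% × (R$103,400 − R$69,000) = R$85,000 − R$6,880 = R$78,120
  Base: R$103,400 − R$78,120 = R$25,280
  R$25,280 × 15% = R$3,792

Regular income tax:
  R$68,000 × 14% = R$9,520
  R$5,100 × 21% = R$1,071
  → R$10,591

R$3,792 ≤ R$10,591, so no add-on is due.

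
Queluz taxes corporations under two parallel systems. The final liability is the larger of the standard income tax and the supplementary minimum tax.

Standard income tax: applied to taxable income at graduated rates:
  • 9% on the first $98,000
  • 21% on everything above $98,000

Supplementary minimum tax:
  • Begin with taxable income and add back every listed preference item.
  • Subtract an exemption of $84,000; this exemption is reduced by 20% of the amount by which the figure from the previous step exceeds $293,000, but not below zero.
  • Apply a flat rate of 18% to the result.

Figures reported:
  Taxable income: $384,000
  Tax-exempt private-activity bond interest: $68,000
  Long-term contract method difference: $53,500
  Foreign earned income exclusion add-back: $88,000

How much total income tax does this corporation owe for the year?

$102,528

Standard income tax:
  $98,000 × 9% = $8,820
  $286,000 × 21% = $60,060
  → $68,880

Supplementary minimum tax:
  Adjusted income: $384,000 + $68,000 + $53,500 + $88,000 = $593,500
  Exemption: $84,000 − 20% × ($593,500 − $293,000) = $84,000 − $60,100 = $23,900
  Base: $593,500 − $23,900 = $569,600
  $569,600 × 18% = $102,528

$102,528 > $68,880, so the supplementary minimum tax is the binding amount.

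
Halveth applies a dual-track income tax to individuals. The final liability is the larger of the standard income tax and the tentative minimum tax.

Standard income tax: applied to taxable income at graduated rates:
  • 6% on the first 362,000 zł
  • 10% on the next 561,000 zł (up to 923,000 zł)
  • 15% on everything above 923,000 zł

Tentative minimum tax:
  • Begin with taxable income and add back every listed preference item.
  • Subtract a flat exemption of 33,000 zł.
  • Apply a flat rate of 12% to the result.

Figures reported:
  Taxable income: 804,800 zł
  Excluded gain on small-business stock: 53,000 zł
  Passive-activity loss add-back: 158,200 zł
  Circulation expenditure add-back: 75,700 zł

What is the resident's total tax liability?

Tentative minimum tax:
  Adjusted income: 804,800 zł + 53,000 zł + 158,200 zł + 75,700 zł = 1,091,700 zł
  Less exemption 33,000 zł → base 1,058,700 zł
  1,058,700 zł × 12% = 127,044 zł

Standard income tax:
  362,000 zł × 6% = 21,720 zł
  442,800 zł × 10% = 44,280 zł
  → 66,000 zł

127,044 zł > 66,000 zł, so the tentative minimum tax is the binding amount.

127,044 zł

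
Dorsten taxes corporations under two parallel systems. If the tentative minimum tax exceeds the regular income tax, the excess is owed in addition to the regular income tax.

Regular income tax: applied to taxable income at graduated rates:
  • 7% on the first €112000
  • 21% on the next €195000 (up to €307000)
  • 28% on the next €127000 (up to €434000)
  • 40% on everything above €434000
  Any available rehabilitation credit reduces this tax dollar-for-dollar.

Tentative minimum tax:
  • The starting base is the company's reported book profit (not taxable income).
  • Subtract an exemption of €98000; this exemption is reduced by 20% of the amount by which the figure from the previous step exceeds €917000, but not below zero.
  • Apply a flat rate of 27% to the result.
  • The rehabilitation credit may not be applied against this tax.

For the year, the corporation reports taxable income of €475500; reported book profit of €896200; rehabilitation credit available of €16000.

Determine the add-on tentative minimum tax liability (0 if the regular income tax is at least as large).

€130564

Tentative minimum tax:
  Base (reported book profit): €896200
  Exemption: €896200 ≤ €917000, so full €98000 applies
  Base: €896200 − €98000 = €798200
  €798200 × 27% = €215514

Regular income tax:
  €112000 × 7% = €7840
  €195000 × 21% = €40950
  €127000 × 28% = €35560
  €41500 × 40% = €16600
  → €100950
  Less rehabilitation credit €16000 → €84950

Excess of tentative minimum tax over regular income tax: €215514 − €84950 = €130564.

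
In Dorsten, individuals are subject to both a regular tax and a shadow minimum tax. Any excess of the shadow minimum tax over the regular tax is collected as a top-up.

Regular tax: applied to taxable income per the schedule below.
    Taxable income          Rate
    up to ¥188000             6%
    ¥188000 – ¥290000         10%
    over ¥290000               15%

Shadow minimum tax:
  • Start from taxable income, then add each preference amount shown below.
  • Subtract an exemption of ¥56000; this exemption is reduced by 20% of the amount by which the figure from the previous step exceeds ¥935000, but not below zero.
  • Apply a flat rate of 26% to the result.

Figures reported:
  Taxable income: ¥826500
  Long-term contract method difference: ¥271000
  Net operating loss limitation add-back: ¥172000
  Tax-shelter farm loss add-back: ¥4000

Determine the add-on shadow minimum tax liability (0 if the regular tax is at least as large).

Shadow minimum tax:
  Adjusted income: ¥826500 + ¥271000 + ¥172000 + ¥4000 = ¥1273500
  Exemption: 20% × (¥1273500 − ¥935000) = ¥67700 ≥ ¥56000, so the exemption is fully phased out
  Base: ¥1273500 − ¥0 = ¥1273500
  ¥1273500 × 26% = ¥331110

Regular tax:
  ¥188000 × 6% = ¥11280
  ¥102000 × 10% = ¥10200
  ¥536500 × 15% = ¥80475
  → ¥101955

Excess of shadow minimum tax over regular tax: ¥331110 − ¥101955 = ¥229155.

¥229155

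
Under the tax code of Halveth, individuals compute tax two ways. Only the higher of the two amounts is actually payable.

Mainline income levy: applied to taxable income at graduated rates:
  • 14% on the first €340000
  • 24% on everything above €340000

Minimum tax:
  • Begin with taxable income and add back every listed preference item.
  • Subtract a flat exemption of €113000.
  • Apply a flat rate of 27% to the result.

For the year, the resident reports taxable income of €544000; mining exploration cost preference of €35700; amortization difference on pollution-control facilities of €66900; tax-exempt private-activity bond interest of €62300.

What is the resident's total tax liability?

€160893

Minimum tax:
  Adjusted income: €544000 + €35700 + €66900 + €62300 = €708900
  Less exemption €113000 → base €595900
  €595900 × 27% = €160893

Mainline income levy:
  €340000 × 14% = €47600
  €204000 × 24% = €48960
  → €96560

€160893 > €96560, so the minimum tax is the binding amount.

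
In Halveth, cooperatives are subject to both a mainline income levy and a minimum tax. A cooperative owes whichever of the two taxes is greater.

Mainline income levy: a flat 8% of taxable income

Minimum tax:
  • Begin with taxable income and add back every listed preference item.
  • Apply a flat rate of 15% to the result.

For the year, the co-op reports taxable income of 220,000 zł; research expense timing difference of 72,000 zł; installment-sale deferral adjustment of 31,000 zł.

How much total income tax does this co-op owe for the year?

Minimum tax:
  Adjusted income: 220,000 zł + 72,000 zł + 31,000 zł = 323,000 zł
  323,000 zł × 15% = 48,450 zł

Mainline income levy:
  220,000 zł × 8% = 17,600 zł

48,450 zł > 17,600 zł, so the minimum tax is the binding amount.

48,450 zł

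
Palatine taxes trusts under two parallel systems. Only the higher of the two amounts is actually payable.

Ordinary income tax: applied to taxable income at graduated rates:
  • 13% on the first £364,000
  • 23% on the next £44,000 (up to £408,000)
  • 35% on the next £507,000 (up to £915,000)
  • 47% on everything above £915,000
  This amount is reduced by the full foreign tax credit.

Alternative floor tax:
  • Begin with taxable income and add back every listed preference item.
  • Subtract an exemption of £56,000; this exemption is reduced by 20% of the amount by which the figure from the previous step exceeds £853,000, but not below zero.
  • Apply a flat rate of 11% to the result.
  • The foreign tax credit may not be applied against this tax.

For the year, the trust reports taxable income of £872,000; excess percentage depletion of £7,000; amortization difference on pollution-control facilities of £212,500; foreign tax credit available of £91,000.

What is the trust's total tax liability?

£128,840

Alternative floor tax:
  Adjusted income: £872,000 + £7,000 + £212,500 = £1,091,500
  Exemption: £56,000 − 20% × (£1,091,500 − £853,000) = £56,000 − £47,700 = £8,300
  Base: £1,091,500 − £8,300 = £1,083,200
  £1,083,200 × 11% = £119,152

Ordinary income tax:
  £364,000 × 13% = £47,320
  £44,000 × 23% = £10,120
  £464,000 × 35% = £162,400
  → £219,840
  Less foreign tax credit £91,000 → £128,840

£128,840 > £119,152, so the ordinary income tax governs.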